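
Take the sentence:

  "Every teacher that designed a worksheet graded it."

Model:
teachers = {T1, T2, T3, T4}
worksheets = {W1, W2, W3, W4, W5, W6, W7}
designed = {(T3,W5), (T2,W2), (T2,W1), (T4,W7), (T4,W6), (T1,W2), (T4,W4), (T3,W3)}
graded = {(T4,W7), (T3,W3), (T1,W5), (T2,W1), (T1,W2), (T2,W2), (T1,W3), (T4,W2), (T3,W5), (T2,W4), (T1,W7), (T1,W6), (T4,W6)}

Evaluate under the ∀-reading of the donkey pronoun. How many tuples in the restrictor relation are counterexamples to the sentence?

"it" takes "a worksheet" as antecedent — a donkey pronoun bound across the clause boundary.
Strong reading: for every (t,w) with designed(t,w), graded(t,w).
Restrictor pairs: (T1,W2) ✓  (T2,W1) ✓  (T2,W2) ✓  (T3,W3) ✓  (T3,W5) ✓  (T4,W4) ✗  (T4,W6) ✓  (T4,W7) ✓
Counterexamples (restrictor pairs failing the scope): 1.

1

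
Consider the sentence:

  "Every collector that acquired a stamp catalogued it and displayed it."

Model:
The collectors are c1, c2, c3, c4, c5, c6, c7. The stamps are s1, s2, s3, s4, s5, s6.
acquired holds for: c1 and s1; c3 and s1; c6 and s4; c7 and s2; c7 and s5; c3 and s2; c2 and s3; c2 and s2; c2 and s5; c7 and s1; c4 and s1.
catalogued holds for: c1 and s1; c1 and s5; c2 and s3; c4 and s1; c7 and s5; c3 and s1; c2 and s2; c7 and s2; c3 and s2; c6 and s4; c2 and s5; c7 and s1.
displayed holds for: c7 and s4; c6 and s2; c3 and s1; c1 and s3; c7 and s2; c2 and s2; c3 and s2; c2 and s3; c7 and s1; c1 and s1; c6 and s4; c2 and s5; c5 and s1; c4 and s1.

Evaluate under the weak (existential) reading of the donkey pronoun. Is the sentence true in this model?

True

"it" takes "a stamp" as antecedent — a donkey pronoun bound across the clause boundary.
Weak reading: every collector c with some acquired-stamp has at least one acquired-stamp s such that catalogued(c,s) ∧ displayed(c,s).
Per collector: c1:✓  c2:✓  c3:✓  c4:✓  c6:✓  c7:✓
Every collector in the restrictor has a witness.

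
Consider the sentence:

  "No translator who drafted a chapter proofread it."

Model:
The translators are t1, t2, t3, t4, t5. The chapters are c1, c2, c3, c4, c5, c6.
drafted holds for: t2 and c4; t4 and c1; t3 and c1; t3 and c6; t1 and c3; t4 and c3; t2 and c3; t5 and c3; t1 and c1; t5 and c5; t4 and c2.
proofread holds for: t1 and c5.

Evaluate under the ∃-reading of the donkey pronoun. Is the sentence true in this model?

True

"it" takes "a chapter" as antecedent — a donkey pronoun bound across the clause boundary.
Truth condition: for no (t,c) with drafted(t,c) does proofread(t,c) hold.
Restrictor pairs — does the scope hold? (t1,c1):fails  (t1,c3):fails  (t2,c3):fails  (t2,c4):fails  (t3,c1):fails  (t3,c6):fails  (t4,c1):fails  (t4,c2):fails  (t4,c3):fails  (t5,c3):fails  (t5,c5):fails
Scope holds for no restrictor pair, so the sentence is true.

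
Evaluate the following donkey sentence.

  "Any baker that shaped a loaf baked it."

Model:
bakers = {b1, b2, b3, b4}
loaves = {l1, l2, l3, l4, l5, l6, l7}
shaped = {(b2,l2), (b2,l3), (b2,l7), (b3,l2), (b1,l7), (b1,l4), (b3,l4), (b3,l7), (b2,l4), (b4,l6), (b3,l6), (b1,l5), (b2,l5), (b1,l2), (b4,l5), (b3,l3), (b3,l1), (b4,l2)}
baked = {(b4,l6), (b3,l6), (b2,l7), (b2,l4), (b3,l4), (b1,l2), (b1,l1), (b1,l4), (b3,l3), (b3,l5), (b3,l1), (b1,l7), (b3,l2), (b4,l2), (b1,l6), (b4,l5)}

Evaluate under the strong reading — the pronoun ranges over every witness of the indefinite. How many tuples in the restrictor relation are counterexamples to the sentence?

"it" takes "a loaf" as antecedent — a donkey pronoun bound across the clause boundary.
Strong reading: for every (b,l) with shaped(b,l), baked(b,l).
Restrictor pairs: (b1,l2) ✓  (b1,l4) ✓  (b1,l5) ✗  (b1,l7) ✓  (b2,l2) ✗  (b2,l3) ✗  (b2,l4) ✓  (b2,l5) ✗  (b2,l7) ✓  (b3,l1) ✓  (b3,l2) ✓  (b3,l3) ✓  (b3,l4) ✓  (b3,l6) ✓  (b3,l7) ✗  (b4,l2) ✓  (b4,l5) ✓  (b4,l6) ✓
Counterexamples (restrictor pairs failing the scope): 5.

5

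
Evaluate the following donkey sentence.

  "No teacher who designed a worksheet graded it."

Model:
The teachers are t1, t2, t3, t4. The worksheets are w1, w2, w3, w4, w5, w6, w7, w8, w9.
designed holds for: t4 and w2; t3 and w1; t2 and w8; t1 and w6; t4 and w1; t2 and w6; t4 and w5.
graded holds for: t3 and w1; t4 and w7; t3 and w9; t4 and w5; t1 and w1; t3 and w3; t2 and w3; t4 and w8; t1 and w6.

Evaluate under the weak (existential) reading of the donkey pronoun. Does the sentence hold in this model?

"it" takes "a worksheet" as antecedent — a donkey pronoun bound across the clause boundary.
Truth condition: for no (t,w) with designed(t,w) does graded(t,w) hold.
Restrictor pairs — does the scope hold? (t1,w6):holds  (t2,w6):fails  (t2,w8):fails  (t3,w1):holds  (t4,w1):fails  (t4,w2):fails  (t4,w5):holds
Scope holds for 3 pair(s), so the sentence is false.

False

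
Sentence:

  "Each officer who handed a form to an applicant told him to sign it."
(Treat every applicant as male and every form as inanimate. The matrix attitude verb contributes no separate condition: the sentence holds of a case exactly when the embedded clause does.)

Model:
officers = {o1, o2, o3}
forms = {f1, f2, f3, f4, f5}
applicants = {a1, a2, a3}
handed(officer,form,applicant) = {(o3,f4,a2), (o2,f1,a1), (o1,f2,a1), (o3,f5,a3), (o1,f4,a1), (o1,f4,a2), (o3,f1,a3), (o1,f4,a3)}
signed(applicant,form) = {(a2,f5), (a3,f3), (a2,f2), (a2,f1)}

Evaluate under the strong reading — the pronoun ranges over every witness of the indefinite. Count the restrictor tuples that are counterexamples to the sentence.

"him" takes "an applicant" as antecedent and "it" takes "a form"; both are donkey pronouns co-varying with the restrictor.
Strong reading: for every (o,f,a) with handed(o,f,a), signed(a,f).
Restrictor triples: (o1,f2,a1)→signed(a1,f2) ✗  (o1,f4,a1)→signed(a1,f4) ✗  (o1,f4,a2)→signed(a2,f4) ✗  (o1,f4,a3)→signed(a3,f4) ✗  (o2,f1,a1)→signed(a1,f1) ✗  (o3,f1,a3)→signed(a3,f1) ✗  (o3,f4,a2)→signed(a2,f4) ✗  (o3,f5,a3)→signed(a3,f5) ✗
Counterexamples (restrictor triples failing the scope): 8.

8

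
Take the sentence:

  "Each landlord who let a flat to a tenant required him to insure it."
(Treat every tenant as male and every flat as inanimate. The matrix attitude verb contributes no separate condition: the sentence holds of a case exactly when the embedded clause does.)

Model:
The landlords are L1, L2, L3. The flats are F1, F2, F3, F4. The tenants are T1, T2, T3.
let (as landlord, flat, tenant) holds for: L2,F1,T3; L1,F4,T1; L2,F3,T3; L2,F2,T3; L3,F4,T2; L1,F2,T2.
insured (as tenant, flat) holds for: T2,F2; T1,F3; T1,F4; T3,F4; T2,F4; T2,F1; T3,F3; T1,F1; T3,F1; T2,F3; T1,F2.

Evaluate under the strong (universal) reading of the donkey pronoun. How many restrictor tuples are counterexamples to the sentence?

"him" takes "a tenant" as antecedent and "it" takes "a flat"; both are donkey pronouns co-varying with the restrictor.
Strong reading: for every (l,f,t) with let(l,f,t), insured(t,f).
Restrictor triples: (L1,F2,T2)→insured(T2,F2) ✓  (L1,F4,T1)→insured(T1,F4) ✓  (L2,F1,T3)→insured(T3,F1) ✓  (L2,F2,T3)→insured(T3,F2) ✗  (L2,F3,T3)→insured(T3,F3) ✓  (L3,F4,T2)→insured(T2,F4) ✓
Counterexamples (restrictor triples failing the scope): 1.

1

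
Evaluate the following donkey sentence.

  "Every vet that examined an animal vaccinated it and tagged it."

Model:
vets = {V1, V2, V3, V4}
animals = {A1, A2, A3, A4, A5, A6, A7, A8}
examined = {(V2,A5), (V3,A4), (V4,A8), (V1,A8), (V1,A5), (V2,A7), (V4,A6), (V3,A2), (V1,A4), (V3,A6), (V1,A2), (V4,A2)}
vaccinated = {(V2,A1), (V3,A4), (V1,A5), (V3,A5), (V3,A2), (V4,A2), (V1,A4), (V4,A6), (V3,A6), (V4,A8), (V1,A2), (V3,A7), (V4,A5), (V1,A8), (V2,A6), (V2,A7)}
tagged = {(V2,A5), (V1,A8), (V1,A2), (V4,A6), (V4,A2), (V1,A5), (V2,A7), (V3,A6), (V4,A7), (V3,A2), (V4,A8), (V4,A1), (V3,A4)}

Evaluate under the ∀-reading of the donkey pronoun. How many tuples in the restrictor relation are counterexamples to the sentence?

"it" takes "an animal" as antecedent — a donkey pronoun bound across the clause boundary.
Strong reading: for every (v,a) with examined(v,a), vaccinated(v,a) ∧ tagged(v,a).
Restrictor pairs: (V1,A2) ✓  (V1,A4) ✗  (V1,A5) ✓  (V1,A8) ✓  (V2,A5) ✗  (V2,A7) ✓  (V3,A2) ✓  (V3,A4) ✓  (V3,A6) ✓  (V4,A2) ✓  (V4,A6) ✓  (V4,A8) ✓
Counterexamples (restrictor pairs failing the scope): 2.

2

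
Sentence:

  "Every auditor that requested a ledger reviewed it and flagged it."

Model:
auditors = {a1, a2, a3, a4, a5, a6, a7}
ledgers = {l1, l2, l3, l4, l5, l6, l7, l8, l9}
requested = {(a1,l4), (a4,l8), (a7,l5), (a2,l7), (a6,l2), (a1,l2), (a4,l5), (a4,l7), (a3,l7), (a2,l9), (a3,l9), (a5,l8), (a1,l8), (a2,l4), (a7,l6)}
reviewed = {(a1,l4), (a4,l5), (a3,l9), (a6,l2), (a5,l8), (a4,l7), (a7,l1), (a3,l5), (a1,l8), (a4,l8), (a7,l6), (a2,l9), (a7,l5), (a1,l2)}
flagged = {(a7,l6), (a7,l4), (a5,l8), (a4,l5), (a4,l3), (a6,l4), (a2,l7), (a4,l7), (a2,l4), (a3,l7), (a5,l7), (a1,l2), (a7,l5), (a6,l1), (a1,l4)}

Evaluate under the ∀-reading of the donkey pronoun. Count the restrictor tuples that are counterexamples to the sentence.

8

"it" takes "a ledger" as antecedent — a donkey pronoun bound across the clause boundary.
Strong reading: for every (a,l) with requested(a,l), reviewed(a,l) ∧ flagged(a,l).
Restrictor pairs: (a1,l2) ✓  (a1,l4) ✓  (a1,l8) ✗  (a2,l4) ✗  (a2,l7) ✗  (a2,l9) ✗  (a3,l7) ✗  (a3,l9) ✗  (a4,l5) ✓  (a4,l7) ✓  (a4,l8) ✗  (a5,l8) ✓  (a6,l2) ✗  (a7,l5) ✓  (a7,l6) ✓
Counterexamples (restrictor pairs failing the scope): 8.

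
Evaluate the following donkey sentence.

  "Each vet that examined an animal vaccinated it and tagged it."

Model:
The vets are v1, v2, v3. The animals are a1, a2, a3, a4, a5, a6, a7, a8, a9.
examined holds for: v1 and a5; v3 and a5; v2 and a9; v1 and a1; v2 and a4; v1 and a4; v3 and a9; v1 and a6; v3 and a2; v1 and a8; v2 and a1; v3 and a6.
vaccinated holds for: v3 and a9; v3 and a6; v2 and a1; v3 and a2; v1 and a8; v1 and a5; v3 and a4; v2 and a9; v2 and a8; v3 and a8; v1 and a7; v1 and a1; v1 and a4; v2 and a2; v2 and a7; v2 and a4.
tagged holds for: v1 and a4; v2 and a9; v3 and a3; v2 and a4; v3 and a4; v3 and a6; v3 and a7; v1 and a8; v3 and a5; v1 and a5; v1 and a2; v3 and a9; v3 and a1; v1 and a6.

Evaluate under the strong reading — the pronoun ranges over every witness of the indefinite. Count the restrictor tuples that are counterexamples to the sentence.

5

"it" takes "an animal" as antecedent — a donkey pronoun bound across the clause boundary.
Strong reading: for every (v,a) with examined(v,a), vaccinated(v,a) ∧ tagged(v,a).
Restrictor pairs: (v1,a1) ✗  (v1,a4) ✓  (v1,a5) ✓  (v1,a6) ✗  (v1,a8) ✓  (v2,a1) ✗  (v2,a4) ✓  (v2,a9) ✓  (v3,a2) ✗  (v3,a5) ✗  (v3,a6) ✓  (v3,a9) ✓
Counterexamples (restrictor pairs failing the scope): 5.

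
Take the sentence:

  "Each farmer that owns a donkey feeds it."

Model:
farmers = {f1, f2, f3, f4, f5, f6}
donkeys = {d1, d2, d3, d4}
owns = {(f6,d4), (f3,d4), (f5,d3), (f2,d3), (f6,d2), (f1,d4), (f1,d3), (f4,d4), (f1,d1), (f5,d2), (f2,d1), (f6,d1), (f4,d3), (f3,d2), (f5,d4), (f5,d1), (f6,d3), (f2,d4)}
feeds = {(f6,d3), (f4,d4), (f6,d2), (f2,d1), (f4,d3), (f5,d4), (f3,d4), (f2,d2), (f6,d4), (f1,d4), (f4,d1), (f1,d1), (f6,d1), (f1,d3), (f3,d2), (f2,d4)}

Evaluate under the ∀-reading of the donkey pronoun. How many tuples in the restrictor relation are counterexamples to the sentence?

"it" takes "a donkey" as antecedent — a donkey pronoun bound across the clause boundary.
Strong reading: for every (f,d) with owns(f,d), feeds(f,d).
Restrictor pairs: (f1,d1) ✓  (f1,d3) ✓  (f1,d4) ✓  (f2,d1) ✓  (f2,d3) ✗  (f2,d4) ✓  (f3,d2) ✓  (f3,d4) ✓  (f4,d3) ✓  (f4,d4) ✓  (f5,d1) ✗  (f5,d2) ✗  (f5,d3) ✗  (f5,d4) ✓  (f6,d1) ✓  (f6,d2) ✓  (f6,d3) ✓  (f6,d4) ✓
Counterexamples (restrictor pairs failing the scope): 4.

4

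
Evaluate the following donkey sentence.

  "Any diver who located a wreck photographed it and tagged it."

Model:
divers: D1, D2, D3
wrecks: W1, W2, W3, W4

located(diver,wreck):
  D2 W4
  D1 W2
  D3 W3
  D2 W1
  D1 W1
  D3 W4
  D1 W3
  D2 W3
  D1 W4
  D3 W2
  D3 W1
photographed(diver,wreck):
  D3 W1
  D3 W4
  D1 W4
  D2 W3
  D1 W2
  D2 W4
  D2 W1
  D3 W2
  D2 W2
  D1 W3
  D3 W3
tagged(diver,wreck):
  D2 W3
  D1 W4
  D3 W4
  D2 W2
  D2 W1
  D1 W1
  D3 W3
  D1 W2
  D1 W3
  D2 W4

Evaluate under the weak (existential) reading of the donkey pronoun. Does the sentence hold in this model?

True

"it" takes "a wreck" as antecedent — a donkey pronoun bound across the clause boundary.
Weak reading: every diver d with some located-wreck has at least one located-wreck w such that photographed(d,w) ∧ tagged(d,w).
Per diver: D1:✓  D2:✓  D3:✓
Every diver in the restrictor has a witness.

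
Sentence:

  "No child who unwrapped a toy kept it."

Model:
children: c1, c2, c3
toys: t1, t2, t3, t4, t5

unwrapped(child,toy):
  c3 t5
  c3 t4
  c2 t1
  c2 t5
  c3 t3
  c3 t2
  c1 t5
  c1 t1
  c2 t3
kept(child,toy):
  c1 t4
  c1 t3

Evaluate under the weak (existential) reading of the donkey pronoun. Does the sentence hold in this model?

"it" takes "a toy" as antecedent — a donkey pronoun bound across the clause boundary.
Truth condition: for no (c,t) with unwrapped(c,t) does kept(c,t) hold.
Restrictor pairs — does the scope hold? (c1,t1):fails  (c1,t5):fails  (c2,t1):fails  (c2,t3):fails  (c2,t5):fails  (c3,t2):fails  (c3,t3):fails  (c3,t4):fails  (c3,t5):fails
Scope holds for no restrictor pair, so the sentence is true.

True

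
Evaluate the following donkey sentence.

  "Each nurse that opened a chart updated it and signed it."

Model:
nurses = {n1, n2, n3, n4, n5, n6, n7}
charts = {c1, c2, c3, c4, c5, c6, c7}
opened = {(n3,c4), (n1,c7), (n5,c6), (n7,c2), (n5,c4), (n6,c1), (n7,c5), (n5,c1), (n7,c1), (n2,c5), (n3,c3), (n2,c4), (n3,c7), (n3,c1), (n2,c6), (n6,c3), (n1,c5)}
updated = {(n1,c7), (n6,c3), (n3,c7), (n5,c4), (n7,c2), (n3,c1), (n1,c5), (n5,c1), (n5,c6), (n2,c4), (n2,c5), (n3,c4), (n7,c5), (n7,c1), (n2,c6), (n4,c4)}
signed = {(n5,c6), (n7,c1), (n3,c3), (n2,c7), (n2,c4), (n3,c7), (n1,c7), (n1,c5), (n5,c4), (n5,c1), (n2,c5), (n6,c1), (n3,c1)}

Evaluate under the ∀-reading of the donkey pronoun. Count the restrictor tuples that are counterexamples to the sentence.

7

"it" takes "a chart" as antecedent — a donkey pronoun bound across the clause boundary.
Strong reading: for every (n,c) with opened(n,c), updated(n,c) ∧ signed(n,c).
Restrictor pairs: (n1,c5) ✓  (n1,c7) ✓  (n2,c4) ✓  (n2,c5) ✓  (n2,c6) ✗  (n3,c1) ✓  (n3,c3) ✗  (n3,c4) ✗  (n3,c7) ✓  (n5,c1) ✓  (n5,c4) ✓  (n5,c6) ✓  (n6,c1) ✗  (n6,c3) ✗  (n7,c1) ✓  (n7,c2) ✗  (n7,c5) ✗
Counterexamples (restrictor pairs failing the scope): 7.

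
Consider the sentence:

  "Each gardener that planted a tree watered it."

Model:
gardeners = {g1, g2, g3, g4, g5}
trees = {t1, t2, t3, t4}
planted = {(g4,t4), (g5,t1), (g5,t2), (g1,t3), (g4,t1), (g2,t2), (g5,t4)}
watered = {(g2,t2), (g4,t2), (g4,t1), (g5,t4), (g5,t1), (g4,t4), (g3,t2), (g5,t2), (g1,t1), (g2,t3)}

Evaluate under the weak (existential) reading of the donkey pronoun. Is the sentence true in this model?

"it" takes "a tree" as antecedent — a donkey pronoun bound across the clause boundary.
Weak reading: every gardener g with some planted-tree has at least one planted-tree t such that watered(g,t).
Per gardener: g1:✗  g2:✓  g4:✓  g5:✓
g1 has no witness among its planted-trees.

False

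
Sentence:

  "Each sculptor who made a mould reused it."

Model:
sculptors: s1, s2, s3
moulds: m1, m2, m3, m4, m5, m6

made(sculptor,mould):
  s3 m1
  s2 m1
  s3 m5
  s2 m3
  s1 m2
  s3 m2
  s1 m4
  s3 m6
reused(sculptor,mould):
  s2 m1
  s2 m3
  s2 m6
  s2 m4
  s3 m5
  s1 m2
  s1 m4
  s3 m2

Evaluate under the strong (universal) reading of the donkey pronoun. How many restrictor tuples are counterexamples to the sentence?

2

"it" takes "a mould" as antecedent — a donkey pronoun bound across the clause boundary.
Strong reading: for every (s,m) with made(s,m), reused(s,m).
Restrictor pairs: (s1,m2) ✓  (s1,m4) ✓  (s2,m1) ✓  (s2,m3) ✓  (s3,m1) ✗  (s3,m2) ✓  (s3,m5) ✓  (s3,m6) ✗
Counterexamples (restrictor pairs failing the scope): 2.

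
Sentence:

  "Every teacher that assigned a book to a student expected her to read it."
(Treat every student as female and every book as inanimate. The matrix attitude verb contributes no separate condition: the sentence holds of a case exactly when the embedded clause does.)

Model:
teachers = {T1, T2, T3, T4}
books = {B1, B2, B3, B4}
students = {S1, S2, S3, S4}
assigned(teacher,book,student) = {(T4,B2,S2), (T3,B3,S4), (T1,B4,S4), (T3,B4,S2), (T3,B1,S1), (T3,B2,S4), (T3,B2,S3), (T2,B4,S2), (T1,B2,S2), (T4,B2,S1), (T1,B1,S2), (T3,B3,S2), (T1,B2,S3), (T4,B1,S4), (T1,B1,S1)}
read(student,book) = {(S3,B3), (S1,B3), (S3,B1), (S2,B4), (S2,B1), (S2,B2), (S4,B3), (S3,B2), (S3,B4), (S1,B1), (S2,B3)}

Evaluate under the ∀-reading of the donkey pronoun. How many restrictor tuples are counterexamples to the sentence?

"her" takes "a student" as antecedent and "it" takes "a book"; both are donkey pronouns co-varying with the restrictor.
Strong reading: for every (t,b,s) with assigned(t,b,s), read(s,b).
Restrictor triples: (T1,B1,S1)→read(S1,B1) ✓  (T1,B1,S2)→read(S2,B1) ✓  (T1,B2,S2)→read(S2,B2) ✓  (T1,B2,S3)→read(S3,B2) ✓  (T1,B4,S4)→read(S4,B4) ✗  (T2,B4,S2)→read(S2,B4) ✓  (T3,B1,S1)→read(S1,B1) ✓  (T3,B2,S3)→read(S3,B2) ✓  (T3,B2,S4)→read(S4,B2) ✗  (T3,B3,S2)→read(S2,B3) ✓  (T3,B3,S4)→read(S4,B3) ✓  (T3,B4,S2)→read(S2,B4) ✓  (T4,B1,S4)→read(S4,B1) ✗  (T4,B2,S1)→read(S1,B2) ✗  (T4,B2,S2)→read(S2,B2) ✓
Counterexamples (restrictor triples failing the scope): 4.

4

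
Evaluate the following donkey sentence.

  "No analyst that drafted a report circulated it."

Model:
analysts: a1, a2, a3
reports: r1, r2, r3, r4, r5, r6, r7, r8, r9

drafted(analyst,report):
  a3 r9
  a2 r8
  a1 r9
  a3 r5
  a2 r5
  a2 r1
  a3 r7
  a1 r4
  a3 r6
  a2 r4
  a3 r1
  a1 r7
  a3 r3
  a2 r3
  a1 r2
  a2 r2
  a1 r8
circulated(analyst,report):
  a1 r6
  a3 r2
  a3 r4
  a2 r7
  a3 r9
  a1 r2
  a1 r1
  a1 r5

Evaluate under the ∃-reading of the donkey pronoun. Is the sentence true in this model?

False

"it" takes "a report" as antecedent — a donkey pronoun bound across the clause boundary.
Truth condition: for no (a,r) with drafted(a,r) does circulated(a,r) hold.
Restrictor pairs — does the scope hold? (a1,r2):holds  (a1,r4):fails  (a1,r7):fails  (a1,r8):fails  (a1,r9):fails  (a2,r1):fails  (a2,r2):fails  (a2,r3):fails  (a2,r4):fails  (a2,r5):fails  (a2,r8):fails  (a3,r1):fails  (a3,r3):fails  (a3,r5):fails  (a3,r6):fails  (a3,r7):fails  (a3,r9):holds
Scope holds for 2 pair(s), so the sentence is false.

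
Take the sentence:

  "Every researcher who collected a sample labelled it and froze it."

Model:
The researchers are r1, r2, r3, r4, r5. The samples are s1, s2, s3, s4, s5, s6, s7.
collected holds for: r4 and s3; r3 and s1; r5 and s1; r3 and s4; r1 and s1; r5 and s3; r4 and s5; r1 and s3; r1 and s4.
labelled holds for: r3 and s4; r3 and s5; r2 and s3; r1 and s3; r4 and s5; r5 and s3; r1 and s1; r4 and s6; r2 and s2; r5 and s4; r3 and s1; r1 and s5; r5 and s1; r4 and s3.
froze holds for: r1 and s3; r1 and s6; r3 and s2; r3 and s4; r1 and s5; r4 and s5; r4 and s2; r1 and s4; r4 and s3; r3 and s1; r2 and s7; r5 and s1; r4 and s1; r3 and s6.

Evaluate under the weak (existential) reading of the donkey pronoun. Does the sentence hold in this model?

"it" takes "a sample" as antecedent — a donkey pronoun bound across the clause boundary.
Weak reading: every researcher r with some collected-sample has at least one collected-sample s such that labelled(r,s) ∧ froze(r,s).
Per researcher: r1:✓  r3:✓  r4:✓  r5:✓
Every researcher in the restrictor has a witness.

True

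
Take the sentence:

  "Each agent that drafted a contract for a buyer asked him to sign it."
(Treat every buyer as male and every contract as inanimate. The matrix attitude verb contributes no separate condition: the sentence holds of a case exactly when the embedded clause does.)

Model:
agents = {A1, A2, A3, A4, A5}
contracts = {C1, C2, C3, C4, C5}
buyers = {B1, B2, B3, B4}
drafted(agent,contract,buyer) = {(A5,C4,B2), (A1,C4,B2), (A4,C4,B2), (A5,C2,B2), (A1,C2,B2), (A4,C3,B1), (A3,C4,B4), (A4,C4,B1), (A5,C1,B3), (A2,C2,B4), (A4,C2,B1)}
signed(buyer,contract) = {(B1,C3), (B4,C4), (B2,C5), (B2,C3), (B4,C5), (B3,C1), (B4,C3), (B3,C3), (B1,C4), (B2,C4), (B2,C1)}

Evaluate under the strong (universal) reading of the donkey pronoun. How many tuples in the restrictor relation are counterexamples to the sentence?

"him" takes "a buyer" as antecedent and "it" takes "a contract"; both are donkey pronouns co-varying with the restrictor.
Strong reading: for every (a,c,b) with drafted(a,c,b), signed(b,c).
Restrictor triples: (A1,C2,B2)→signed(B2,C2) ✗  (A1,C4,B2)→signed(B2,C4) ✓  (A2,C2,B4)→signed(B4,C2) ✗  (A3,C4,B4)→signed(B4,C4) ✓  (A4,C2,B1)→signed(B1,C2) ✗  (A4,C3,B1)→signed(B1,C3) ✓  (A4,C4,B1)→signed(B1,C4) ✓  (A4,C4,B2)→signed(B2,C4) ✓  (A5,C1,B3)→signed(B3,C1) ✓  (A5,C2,B2)→signed(B2,C2) ✗  (A5,C4,B2)→signed(B2,C4) ✓
Counterexamples (restrictor triples failing the scope): 4.

4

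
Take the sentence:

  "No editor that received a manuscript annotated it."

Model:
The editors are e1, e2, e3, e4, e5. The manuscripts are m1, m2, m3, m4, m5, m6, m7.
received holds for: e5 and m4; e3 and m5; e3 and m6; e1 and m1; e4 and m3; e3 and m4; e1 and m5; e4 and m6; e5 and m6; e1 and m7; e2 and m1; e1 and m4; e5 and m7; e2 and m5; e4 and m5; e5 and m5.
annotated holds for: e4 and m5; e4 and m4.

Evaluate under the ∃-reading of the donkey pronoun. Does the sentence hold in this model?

"it" takes "a manuscript" as antecedent — a donkey pronoun bound across the clause boundary.
Truth condition: for no (e,m) with received(e,m) does annotated(e,m) hold.
Restrictor pairs — does the scope hold? (e1,m1):fails  (e1,m4):fails  (e1,m5):fails  (e1,m7):fails  (e2,m1):fails  (e2,m5):fails  (e3,m4):fails  (e3,m5):fails  (e3,m6):fails  (e4,m3):fails  (e4,m5):holds  (e4,m6):fails  (e5,m4):fails  (e5,m5):fails  (e5,m6):fails  (e5,m7):fails
Scope holds for 1 pair(s), so the sentence is false.

False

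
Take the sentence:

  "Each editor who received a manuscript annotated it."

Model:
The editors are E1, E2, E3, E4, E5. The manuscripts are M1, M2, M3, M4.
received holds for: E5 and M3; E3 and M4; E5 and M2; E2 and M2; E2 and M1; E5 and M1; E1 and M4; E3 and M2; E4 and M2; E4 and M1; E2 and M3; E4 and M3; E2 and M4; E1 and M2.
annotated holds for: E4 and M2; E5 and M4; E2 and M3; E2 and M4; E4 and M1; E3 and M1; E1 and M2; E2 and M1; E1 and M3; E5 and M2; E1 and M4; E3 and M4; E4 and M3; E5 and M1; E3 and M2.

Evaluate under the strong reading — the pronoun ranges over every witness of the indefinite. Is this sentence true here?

"it" takes "a manuscript" as antecedent — a donkey pronoun bound across the clause boundary.
Strong reading: for every (e,m) with received(e,m), annotated(e,m).
Restrictor pairs: (E1,M2) ✓  (E1,M4) ✓  (E2,M1) ✓  (E2,M2) ✗  (E2,M3) ✓  (E2,M4) ✓  (E3,M2) ✓  (E3,M4) ✓  (E4,M1) ✓  (E4,M2) ✓  (E4,M3) ✓  (E5,M1) ✓  (E5,M2) ✓  (E5,M3) ✗
Counterexample: (E2,M2) is in received but fails the scope.

False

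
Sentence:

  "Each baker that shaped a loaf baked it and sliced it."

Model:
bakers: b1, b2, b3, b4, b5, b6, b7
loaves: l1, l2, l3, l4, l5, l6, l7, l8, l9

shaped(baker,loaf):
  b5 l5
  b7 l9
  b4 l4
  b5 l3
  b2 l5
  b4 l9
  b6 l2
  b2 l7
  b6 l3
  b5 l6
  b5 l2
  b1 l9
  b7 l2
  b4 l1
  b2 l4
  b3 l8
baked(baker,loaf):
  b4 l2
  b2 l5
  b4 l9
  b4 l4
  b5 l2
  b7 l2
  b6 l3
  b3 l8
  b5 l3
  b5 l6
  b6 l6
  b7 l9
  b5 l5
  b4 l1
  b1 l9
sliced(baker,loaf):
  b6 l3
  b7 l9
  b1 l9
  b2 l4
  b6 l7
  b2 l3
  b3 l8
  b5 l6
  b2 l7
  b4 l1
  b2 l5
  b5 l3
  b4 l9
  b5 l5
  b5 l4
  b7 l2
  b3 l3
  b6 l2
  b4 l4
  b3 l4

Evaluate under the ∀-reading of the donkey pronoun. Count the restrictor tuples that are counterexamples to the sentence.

4

"it" takes "a loaf" as antecedent — a donkey pronoun bound across the clause boundary.
Strong reading: for every (b,l) with shaped(b,l), baked(b,l) ∧ sliced(b,l).
Restrictor pairs: (b1,l9) ✓  (b2,l4) ✗  (b2,l5) ✓  (b2,l7) ✗  (b3,l8) ✓  (b4,l1) ✓  (b4,l4) ✓  (b4,l9) ✓  (b5,l2) ✗  (b5,l3) ✓  (b5,l5) ✓  (b5,l6) ✓  (b6,l2) ✗  (b6,l3) ✓  (b7,l2) ✓  (b7,l9) ✓
Counterexamples (restrictor pairs failing the scope): 4.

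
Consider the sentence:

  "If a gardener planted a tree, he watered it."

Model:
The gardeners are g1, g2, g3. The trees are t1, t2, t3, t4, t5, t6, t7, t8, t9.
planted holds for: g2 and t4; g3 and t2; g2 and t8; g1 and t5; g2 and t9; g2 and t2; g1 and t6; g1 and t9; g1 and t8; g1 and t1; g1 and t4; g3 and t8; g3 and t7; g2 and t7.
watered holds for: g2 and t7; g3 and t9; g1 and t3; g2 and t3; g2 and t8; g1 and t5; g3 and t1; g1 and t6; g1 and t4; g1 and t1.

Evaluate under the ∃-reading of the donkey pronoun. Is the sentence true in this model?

"it" takes "a tree" as antecedent — a donkey pronoun bound across the clause boundary.
Weak reading: every gardener g with some planted-tree has at least one planted-tree t such that watered(g,t).
Per gardener: g1:✓  g2:✓  g3:✗
g3 has no witness among its planted-trees.

False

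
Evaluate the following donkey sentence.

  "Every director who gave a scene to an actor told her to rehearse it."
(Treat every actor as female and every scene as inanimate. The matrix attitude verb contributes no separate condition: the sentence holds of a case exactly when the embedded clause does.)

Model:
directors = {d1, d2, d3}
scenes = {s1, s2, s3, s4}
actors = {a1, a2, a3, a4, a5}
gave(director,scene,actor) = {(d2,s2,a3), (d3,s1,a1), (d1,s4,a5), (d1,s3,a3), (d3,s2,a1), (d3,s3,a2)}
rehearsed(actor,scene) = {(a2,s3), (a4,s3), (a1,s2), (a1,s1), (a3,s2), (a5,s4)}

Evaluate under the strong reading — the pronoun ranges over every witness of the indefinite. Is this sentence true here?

False

"her" takes "an actor" as antecedent and "it" takes "a scene"; both are donkey pronouns co-varying with the restrictor.
Strong reading: for every (d,s,a) with gave(d,s,a), rehearsed(a,s).
Restrictor triples: (d1,s3,a3)→rehearsed(a3,s3) ✗  (d1,s4,a5)→rehearsed(a5,s4) ✓  (d2,s2,a3)→rehearsed(a3,s2) ✓  (d3,s1,a1)→rehearsed(a1,s1) ✓  (d3,s2,a1)→rehearsed(a1,s2) ✓  (d3,s3,a2)→rehearsed(a2,s3) ✓
Counterexample: (d1,s3,a3) — rehearsed(a3,s3) does not hold.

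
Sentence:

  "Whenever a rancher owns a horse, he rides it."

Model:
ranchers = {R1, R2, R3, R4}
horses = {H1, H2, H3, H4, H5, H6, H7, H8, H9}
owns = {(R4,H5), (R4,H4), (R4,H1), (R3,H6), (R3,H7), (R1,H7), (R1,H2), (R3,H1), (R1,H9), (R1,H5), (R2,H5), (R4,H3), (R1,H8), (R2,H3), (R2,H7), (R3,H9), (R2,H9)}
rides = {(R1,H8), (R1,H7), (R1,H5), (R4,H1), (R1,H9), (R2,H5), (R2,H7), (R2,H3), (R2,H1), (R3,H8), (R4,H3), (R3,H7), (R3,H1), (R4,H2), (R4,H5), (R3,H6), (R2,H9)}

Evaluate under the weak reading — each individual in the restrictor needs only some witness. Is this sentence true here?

True

"it" takes "a horse" as antecedent — a donkey pronoun bound across the clause boundary.
Weak reading: every rancher r with some owns-horse has at least one owns-horse h such that rides(r,h).
Per rancher: R1:✓  R2:✓  R3:✓  R4:✓
Every rancher in the restrictor has a witness.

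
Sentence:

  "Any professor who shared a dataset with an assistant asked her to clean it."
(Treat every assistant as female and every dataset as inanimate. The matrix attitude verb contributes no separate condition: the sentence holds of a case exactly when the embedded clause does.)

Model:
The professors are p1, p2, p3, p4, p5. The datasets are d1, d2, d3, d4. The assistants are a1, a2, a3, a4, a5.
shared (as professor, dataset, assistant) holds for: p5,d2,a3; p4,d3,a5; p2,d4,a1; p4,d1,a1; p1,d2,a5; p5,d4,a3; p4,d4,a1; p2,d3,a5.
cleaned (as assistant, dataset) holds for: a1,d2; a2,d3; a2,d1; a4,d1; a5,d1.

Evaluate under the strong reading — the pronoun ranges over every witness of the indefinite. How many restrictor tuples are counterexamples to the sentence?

"her" takes "an assistant" as antecedent and "it" takes "a dataset"; both are donkey pronouns co-varying with the restrictor.
Strong reading: for every (p,d,a) with shared(p,d,a), cleaned(a,d).
Restrictor triples: (p1,d2,a5)→cleaned(a5,d2) ✗  (p2,d3,a5)→cleaned(a5,d3) ✗  (p2,d4,a1)→cleaned(a1,d4) ✗  (p4,d1,a1)→cleaned(a1,d1) ✗  (p4,d3,a5)→cleaned(a5,d3) ✗  (p4,d4,a1)→cleaned(a1,d4) ✗  (p5,d2,a3)→cleaned(a3,d2) ✗  (p5,d4,a3)→cleaned(a3,d4) ✗
Counterexamples (restrictor triples failing the scope): 8.

8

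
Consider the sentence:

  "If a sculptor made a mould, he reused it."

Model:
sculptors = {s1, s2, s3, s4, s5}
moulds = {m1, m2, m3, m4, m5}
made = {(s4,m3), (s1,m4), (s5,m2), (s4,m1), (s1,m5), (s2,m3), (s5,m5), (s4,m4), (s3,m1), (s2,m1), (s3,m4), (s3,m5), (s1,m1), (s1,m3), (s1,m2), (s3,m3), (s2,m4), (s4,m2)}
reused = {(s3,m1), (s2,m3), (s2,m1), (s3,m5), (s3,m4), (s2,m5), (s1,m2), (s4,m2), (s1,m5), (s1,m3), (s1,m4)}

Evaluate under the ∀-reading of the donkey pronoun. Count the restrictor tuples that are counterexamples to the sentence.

8

"it" takes "a mould" as antecedent — a donkey pronoun bound across the clause boundary.
Strong reading: for every (s,m) with made(s,m), reused(s,m).
Restrictor pairs: (s1,m1) ✗  (s1,m2) ✓  (s1,m3) ✓  (s1,m4) ✓  (s1,m5) ✓  (s2,m1) ✓  (s2,m3) ✓  (s2,m4) ✗  (s3,m1) ✓  (s3,m3) ✗  (s3,m4) ✓  (s3,m5) ✓  (s4,m1) ✗  (s4,m2) ✓  (s4,m3) ✗  (s4,m4) ✗  (s5,m2) ✗  (s5,m5) ✗
Counterexamples (restrictor pairs failing the scope): 8.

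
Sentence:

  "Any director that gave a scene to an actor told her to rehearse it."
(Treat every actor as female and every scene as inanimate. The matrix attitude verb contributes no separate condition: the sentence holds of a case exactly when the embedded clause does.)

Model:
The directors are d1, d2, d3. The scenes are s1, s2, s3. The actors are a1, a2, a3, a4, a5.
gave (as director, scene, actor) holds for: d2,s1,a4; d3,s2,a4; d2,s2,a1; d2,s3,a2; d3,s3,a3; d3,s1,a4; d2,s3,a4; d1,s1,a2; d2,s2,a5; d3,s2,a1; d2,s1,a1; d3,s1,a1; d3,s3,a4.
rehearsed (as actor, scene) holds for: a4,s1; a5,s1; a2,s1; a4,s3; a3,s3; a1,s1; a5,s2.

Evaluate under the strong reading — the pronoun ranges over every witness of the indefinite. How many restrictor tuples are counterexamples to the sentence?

"her" takes "an actor" as antecedent and "it" takes "a scene"; both are donkey pronouns co-varying with the restrictor.
Strong reading: for every (d,s,a) with gave(d,s,a), rehearsed(a,s).
Restrictor triples: (d1,s1,a2)→rehearsed(a2,s1) ✓  (d2,s1,a1)→rehearsed(a1,s1) ✓  (d2,s1,a4)→rehearsed(a4,s1) ✓  (d2,s2,a1)→rehearsed(a1,s2) ✗  (d2,s2,a5)→rehearsed(a5,s2) ✓  (d2,s3,a2)→rehearsed(a2,s3) ✗  (d2,s3,a4)→rehearsed(a4,s3) ✓  (d3,s1,a1)→rehearsed(a1,s1) ✓  (d3,s1,a4)→rehearsed(a4,s1) ✓  (d3,s2,a1)→rehearsed(a1,s2) ✗  (d3,s2,a4)→rehearsed(a4,s2) ✗  (d3,s3,a3)→rehearsed(a3,s3) ✓  (d3,s3,a4)→rehearsed(a4,s3) ✓
Counterexamples (restrictor triples failing the scope): 4.

4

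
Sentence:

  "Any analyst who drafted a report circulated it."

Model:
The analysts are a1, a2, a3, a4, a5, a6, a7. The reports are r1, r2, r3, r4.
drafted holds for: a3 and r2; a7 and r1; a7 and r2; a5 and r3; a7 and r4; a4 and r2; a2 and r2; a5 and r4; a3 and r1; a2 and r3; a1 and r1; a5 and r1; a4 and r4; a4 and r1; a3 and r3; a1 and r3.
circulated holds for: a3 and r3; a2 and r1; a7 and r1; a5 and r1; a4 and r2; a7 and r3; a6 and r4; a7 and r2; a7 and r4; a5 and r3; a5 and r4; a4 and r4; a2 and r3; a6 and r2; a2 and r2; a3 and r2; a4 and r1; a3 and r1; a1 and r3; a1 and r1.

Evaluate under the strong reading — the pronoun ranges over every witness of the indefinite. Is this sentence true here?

"it" takes "a report" as antecedent — a donkey pronoun bound across the clause boundary.
Strong reading: for every (a,r) with drafted(a,r), circulated(a,r).
Restrictor pairs: (a1,r1) ✓  (a1,r3) ✓  (a2,r2) ✓  (a2,r3) ✓  (a3,r1) ✓  (a3,r2) ✓  (a3,r3) ✓  (a4,r1) ✓  (a4,r2) ✓  (a4,r4) ✓  (a5,r1) ✓  (a5,r3) ✓  (a5,r4) ✓  (a7,r1) ✓  (a7,r2) ✓  (a7,r4) ✓
Every restrictor pair satisfies the scope.

True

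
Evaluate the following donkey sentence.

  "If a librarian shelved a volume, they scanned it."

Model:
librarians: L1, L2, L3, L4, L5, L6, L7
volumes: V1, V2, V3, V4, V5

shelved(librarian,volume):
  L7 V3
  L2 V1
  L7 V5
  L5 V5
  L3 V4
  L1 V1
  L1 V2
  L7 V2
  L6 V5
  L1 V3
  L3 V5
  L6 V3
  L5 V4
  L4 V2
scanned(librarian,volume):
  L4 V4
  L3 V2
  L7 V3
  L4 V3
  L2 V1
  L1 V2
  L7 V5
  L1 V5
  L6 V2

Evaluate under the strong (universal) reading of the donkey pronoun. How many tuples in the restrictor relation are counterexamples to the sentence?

10

"it" takes "a volume" as antecedent — a donkey pronoun bound across the clause boundary.
Strong reading: for every (l,v) with shelved(l,v), scanned(l,v).
Restrictor pairs: (L1,V1) ✗  (L1,V2) ✓  (L1,V3) ✗  (L2,V1) ✓  (L3,V4) ✗  (L3,V5) ✗  (L4,V2) ✗  (L5,V4) ✗  (L5,V5) ✗  (L6,V3) ✗  (L6,V5) ✗  (L7,V2) ✗  (L7,V3) ✓  (L7,V5) ✓
Counterexamples (restrictor pairs failing the scope): 10.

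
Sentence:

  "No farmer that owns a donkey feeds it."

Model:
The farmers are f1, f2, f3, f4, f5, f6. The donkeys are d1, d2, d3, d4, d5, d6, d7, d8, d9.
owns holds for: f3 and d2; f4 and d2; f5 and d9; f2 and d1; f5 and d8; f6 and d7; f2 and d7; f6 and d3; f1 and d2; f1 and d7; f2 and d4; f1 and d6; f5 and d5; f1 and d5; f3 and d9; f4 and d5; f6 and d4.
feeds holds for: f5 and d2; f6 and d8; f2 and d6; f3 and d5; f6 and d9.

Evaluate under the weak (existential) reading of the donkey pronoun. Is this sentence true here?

True

"it" takes "a donkey" as antecedent — a donkey pronoun bound across the clause boundary.
Truth condition: for no (f,d) with owns(f,d) does feeds(f,d) hold.
Restrictor pairs — does the scope hold? (f1,d2):fails  (f1,d5):fails  (f1,d6):fails  (f1,d7):fails  (f2,d1):fails  (f2,d4):fails  (f2,d7):fails  (f3,d2):fails  (f3,d9):fails  (f4,d2):fails  (f4,d5):fails  (f5,d5):fails  (f5,d8):fails  (f5,d9):fails  (f6,d3):fails  (f6,d4):fails  (f6,d7):fails
Scope holds for no restrictor pair, so the sentence is true.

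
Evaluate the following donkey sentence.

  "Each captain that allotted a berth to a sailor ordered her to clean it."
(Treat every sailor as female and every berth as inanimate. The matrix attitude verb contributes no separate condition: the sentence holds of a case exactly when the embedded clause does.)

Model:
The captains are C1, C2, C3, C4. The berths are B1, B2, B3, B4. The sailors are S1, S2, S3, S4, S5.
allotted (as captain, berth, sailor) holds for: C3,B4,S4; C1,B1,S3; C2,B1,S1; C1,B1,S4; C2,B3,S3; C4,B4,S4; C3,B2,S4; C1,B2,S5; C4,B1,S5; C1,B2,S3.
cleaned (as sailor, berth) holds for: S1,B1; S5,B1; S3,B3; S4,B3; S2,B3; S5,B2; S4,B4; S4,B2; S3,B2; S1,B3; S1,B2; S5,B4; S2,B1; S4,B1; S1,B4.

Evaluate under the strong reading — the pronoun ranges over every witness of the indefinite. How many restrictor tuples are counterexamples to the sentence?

1

"her" takes "a sailor" as antecedent and "it" takes "a berth"; both are donkey pronouns co-varying with the restrictor.
Strong reading: for every (c,b,s) with allotted(c,b,s), cleaned(s,b).
Restrictor triples: (C1,B1,S3)→cleaned(S3,B1) ✗  (C1,B1,S4)→cleaned(S4,B1) ✓  (C1,B2,S3)→cleaned(S3,B2) ✓  (C1,B2,S5)→cleaned(S5,B2) ✓  (C2,B1,S1)→cleaned(S1,B1) ✓  (C2,B3,S3)→cleaned(S3,B3) ✓  (C3,B2,S4)→cleaned(S4,B2) ✓  (C3,B4,S4)→cleaned(S4,B4) ✓  (C4,B1,S5)→cleaned(S5,B1) ✓  (C4,B4,S4)→cleaned(S4,B4) ✓
Counterexamples (restrictor triples failing the scope): 1.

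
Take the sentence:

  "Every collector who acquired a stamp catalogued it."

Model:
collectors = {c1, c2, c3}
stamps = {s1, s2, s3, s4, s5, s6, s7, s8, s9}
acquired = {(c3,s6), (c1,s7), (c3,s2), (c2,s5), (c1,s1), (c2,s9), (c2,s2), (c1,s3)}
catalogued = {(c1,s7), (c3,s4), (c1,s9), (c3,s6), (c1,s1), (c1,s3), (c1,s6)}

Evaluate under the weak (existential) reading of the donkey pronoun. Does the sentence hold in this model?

"it" takes "a stamp" as antecedent — a donkey pronoun bound across the clause boundary.
Weak reading: every collector c with some acquired-stamp has at least one acquired-stamp s such that catalogued(c,s).
Per collector: c1:✓  c2:✗  c3:✓
c2 has no witness among its acquired-stamps.

False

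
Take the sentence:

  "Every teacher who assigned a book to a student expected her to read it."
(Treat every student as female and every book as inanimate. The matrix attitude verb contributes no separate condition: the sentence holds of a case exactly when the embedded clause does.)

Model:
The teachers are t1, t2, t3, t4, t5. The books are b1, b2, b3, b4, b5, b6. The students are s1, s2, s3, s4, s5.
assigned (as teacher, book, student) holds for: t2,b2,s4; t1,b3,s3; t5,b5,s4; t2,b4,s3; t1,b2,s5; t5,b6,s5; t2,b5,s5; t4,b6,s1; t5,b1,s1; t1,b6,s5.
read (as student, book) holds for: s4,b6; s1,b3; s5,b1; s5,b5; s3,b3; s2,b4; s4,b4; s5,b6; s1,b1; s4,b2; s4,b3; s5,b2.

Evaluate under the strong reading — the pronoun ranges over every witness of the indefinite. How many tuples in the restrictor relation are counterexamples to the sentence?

3

"her" takes "a student" as antecedent and "it" takes "a book"; both are donkey pronouns co-varying with the restrictor.
Strong reading: for every (t,b,s) with assigned(t,b,s), read(s,b).
Restrictor triples: (t1,b2,s5)→read(s5,b2) ✓  (t1,b3,s3)→read(s3,b3) ✓  (t1,b6,s5)→read(s5,b6) ✓  (t2,b2,s4)→read(s4,b2) ✓  (t2,b4,s3)→read(s3,b4) ✗  (t2,b5,s5)→read(s5,b5) ✓  (t4,b6,s1)→read(s1,b6) ✗  (t5,b1,s1)→read(s1,b1) ✓  (t5,b5,s4)→read(s4,b5) ✗  (t5,b6,s5)→read(s5,b6) ✓
Counterexamples (restrictor triples failing the scope): 3.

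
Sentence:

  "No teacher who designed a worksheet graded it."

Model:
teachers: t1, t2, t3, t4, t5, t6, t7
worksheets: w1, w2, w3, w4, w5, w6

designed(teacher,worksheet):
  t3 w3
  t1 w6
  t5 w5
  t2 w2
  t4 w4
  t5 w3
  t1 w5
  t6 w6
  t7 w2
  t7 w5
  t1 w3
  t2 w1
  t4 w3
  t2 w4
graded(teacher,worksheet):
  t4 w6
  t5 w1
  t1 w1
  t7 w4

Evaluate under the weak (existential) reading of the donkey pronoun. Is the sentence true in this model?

"it" takes "a worksheet" as antecedent — a donkey pronoun bound across the clause boundary.
Truth condition: for no (t,w) with designed(t,w) does graded(t,w) hold.
Restrictor pairs — does the scope hold? (t1,w3):fails  (t1,w5):fails  (t1,w6):fails  (t2,w1):fails  (t2,w2):fails  (t2,w4):fails  (t3,w3):fails  (t4,w3):fails  (t4,w4):fails  (t5,w3):fails  (t5,w5):fails  (t6,w6):fails  (t7,w2):fails  (t7,w5):fails
Scope holds for no restrictor pair, so the sentence is true.

True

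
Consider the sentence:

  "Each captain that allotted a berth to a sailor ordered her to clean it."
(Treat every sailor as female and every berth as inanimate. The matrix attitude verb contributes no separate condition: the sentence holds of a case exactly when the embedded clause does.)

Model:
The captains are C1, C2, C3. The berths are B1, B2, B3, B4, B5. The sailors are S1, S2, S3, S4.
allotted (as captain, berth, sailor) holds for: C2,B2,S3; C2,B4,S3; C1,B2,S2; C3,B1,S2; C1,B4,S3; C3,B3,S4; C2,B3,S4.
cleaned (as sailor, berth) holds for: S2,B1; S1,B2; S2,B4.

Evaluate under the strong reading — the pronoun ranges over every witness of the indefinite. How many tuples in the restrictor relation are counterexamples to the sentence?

"her" takes "a sailor" as antecedent and "it" takes "a berth"; both are donkey pronouns co-varying with the restrictor.
Strong reading: for every (c,b,s) with allotted(c,b,s), cleaned(s,b).
Restrictor triples: (C1,B2,S2)→cleaned(S2,B2) ✗  (C1,B4,S3)→cleaned(S3,B4) ✗  (C2,B2,S3)→cleaned(S3,B2) ✗  (C2,B3,S4)→cleaned(S4,B3) ✗  (C2,B4,S3)→cleaned(S3,B4) ✗  (C3,B1,S2)→cleaned(S2,B1) ✓  (C3,B3,S4)→cleaned(S4,B3) ✗
Counterexamples (restrictor triples failing the scope): 6.

6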